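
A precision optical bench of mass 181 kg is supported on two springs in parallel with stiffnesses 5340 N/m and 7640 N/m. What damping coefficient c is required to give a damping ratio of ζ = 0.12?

368 N·s/m

Parallel springs add: k_eq = 5340 + 7640 = 12980 N/m.
c_c = 2√(k_eq·m) = 2√(12980 × 181) = 3066 N·s/m.
c = ζ·c_c = 0.12 × 3066 = 367.9 N·s/m.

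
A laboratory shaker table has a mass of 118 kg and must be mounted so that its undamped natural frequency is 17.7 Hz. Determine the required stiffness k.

1460000 N/m

ω_n = 2πf_n = 2π × 17.7 = 111.2 rad/s.
k = m·ω_n² = 118 × 111.2² = 118 × 12370 = 1459000 N/m.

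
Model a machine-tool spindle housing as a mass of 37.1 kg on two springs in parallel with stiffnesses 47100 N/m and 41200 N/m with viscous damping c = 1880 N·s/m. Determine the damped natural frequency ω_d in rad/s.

41.7 rad/s

Parallel springs add: k_eq = 47100 + 41200 = 88300 N/m.
ω_n = √(k_eq/m) = √(88300/37.1) = 48.79 rad/s.
Critical damping c_c = 2√(k_eq·m) = 2√(88300 × 37.1) = 3620 N·s/m, so ζ = c/c_c = 1880/3620 = 0.5194.
ω_d = ω_n√(1 − ζ²) = 48.79 × √(1 − 0.270) = 41.69 rad/s.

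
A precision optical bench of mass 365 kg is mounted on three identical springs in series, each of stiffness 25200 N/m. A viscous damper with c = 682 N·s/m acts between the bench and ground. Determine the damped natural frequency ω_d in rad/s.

4.71 rad/s

Series springs: 1/k_eq = 3/25200, so k_eq = 25200/3 = 8400 N/m.
ω_n = √(k_eq/m) = √(8400/365) = 4.797 rad/s.
Critical damping c_c = 2√(k_eq·m) = 2√(8400 × 365) = 3502 N·s/m, so ζ = c/c_c = 682/3502 = 0.1947.
ω_d = ω_n√(1 − ζ²) = 4.797 × √(1 − 0.0379) = 4.705 rad/s.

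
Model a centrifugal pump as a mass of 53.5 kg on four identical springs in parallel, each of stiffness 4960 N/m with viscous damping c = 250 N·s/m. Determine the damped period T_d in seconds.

Parallel springs add: k_eq = 4 × 4960 = 19840 N/m.
ω_n = √(k_eq/m) = √(19840/53.5) = 19.26 rad/s.
Critical damping c_c = 2√(k_eq·m) = 2√(19840 × 53.5) = 2061 N·s/m, so ζ = c/c_c = 250/2061 = 0.1213.
ω_d = ω_n√(1 − ζ²) = 19.26 × √(1 − 0.0147) = 19.11 rad/s.
T_d = 2π/ω_d = 0.3287 s.

0.329 s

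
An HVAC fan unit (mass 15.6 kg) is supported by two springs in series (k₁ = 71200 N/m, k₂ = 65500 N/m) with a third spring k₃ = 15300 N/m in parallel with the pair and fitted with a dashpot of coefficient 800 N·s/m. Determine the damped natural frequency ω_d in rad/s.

50.1 rad/s

Series pair: k_s = k₁k₂/(k₁+k₂) = (71200)(65500)/(71200 + 65500) = 34120 N/m. In parallel with k₃: k_eq = 34120 + 15300 = 49420 N/m.
ω_n = √(k_eq/m) = √(49420/15.6) = 56.28 rad/s.
Critical damping c_c = 2√(k_eq·m) = 2√(49420 × 15.6) = 1756 N·s/m, so ζ = c/c_c = 800/1756 = 0.4556.
ω_d = ω_n√(1 − ζ²) = 56.28 × √(1 − 0.208) = 50.10 rad/s.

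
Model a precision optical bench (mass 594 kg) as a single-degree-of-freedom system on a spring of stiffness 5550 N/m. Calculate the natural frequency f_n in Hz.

0.486 Hz

ω_n = √(k/m) = √(5550/594) = √9.343 = 3.057 rad/s.
f_n = ω_n/(2π) = 3.057/6.283 = 0.4865 Hz.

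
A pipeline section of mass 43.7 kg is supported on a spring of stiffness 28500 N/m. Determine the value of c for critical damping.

c_c = 2√(k·m) = 2√(28500 × 43.7) = 2 × 1116 = 2232 N·s/m.

2230 N·s/m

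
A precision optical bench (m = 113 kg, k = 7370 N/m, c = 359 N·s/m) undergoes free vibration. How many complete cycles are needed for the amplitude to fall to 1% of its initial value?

4 cycles

ζ = c/(2√(km)) = 359/(2√(7370 × 113)) = 359/1825 = 0.1967.
Logarithmic decrement δ = 2πζ/√(1 − ζ²) = 2π × 0.1967/√(1 − 0.0387) = 1.260.
x_n/x₀ = e^(−nδ) ≤ 0.01; take ln: n ≥ ln(1/0.01)/δ = 4.605/1.260 = 3.653.
So 4 complete cycles are required.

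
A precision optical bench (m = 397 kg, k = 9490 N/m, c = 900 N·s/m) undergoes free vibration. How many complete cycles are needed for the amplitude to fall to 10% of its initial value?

ζ = c/(2√(km)) = 900/(2√(9490 × 397)) = 900/3882 = 0.2318.
Logarithmic decrement δ = 2πζ/√(1 − ζ²) = 2π × 0.2318/√(1 − 0.0537) = 1.497.
x_n/x₀ = e^(−nδ) ≤ 0.1; take ln: n ≥ ln(1/0.1)/δ = 2.303/1.497 = 1.538.
So 2 complete cycles are required.

2 cycles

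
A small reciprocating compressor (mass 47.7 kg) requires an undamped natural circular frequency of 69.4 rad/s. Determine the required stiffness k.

k = m·ω_n² = 47.7 × 69.40² = 47.7 × 4816 = 229700 N/m.

230000 N/m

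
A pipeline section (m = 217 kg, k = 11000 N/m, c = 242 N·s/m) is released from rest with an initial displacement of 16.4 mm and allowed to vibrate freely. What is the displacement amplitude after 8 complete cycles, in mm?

ζ = c/(2√(km)) = 242/(2√(11000 × 217)) = 242/3090 = 0.07832.
Logarithmic decrement δ = 2πζ/√(1 − ζ²) = 2π × 0.07832/√(1 − 0.00613) = 0.4936.
After n cycles, x_n/x₀ = e^(−nδ), so x_8 = 16.4 × e^(−8 × 0.4936) = 16.4 × 0.01928 = 0.3162 mm.

0.316 mm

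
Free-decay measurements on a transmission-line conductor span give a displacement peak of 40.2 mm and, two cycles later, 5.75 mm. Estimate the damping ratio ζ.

0.153

Logarithmic decrement δ = (1/n)·ln(x₀/x_n) = (1/2)·ln(40.2/5.75) = (1/2)·ln(6.991) = 0.9723.
ζ = δ/√(4π² + δ²) = 0.9723/√(39.48 + 0.945) = 0.9723/6.358 = 0.1529.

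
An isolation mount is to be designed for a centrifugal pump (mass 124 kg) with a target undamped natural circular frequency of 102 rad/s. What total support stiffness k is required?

k = m·ω_n² = 124 × 102.0² = 124 × 10400 = 1290000 N/m.

1290000 N/m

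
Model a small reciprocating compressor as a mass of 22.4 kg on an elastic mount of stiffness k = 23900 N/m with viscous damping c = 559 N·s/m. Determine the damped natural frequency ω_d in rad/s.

30.2 rad/s

ω_n = √(k/m) = √(23900/22.4) = 32.66 rad/s.
Critical damping c_c = 2√(k·m) = 2√(23900 × 22.4) = 1463 N·s/m, so ζ = c/c_c = 559/1463 = 0.3820.
ω_d = ω_n√(1 − ζ²) = 32.66 × √(1 − 0.146) = 30.19 rad/s.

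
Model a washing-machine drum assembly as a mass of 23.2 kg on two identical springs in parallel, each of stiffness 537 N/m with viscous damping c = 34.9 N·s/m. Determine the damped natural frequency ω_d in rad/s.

6.76 rad/s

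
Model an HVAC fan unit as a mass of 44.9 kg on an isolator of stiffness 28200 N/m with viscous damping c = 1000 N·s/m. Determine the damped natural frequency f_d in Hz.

ω_n = √(k/m) = √(28200/44.9) = 25.06 rad/s.
Critical damping c_c = 2√(k·m) = 2√(28200 × 44.9) = 2250 N·s/m, so ζ = c/c_c = 1000/2250 = 0.4443.
ω_d = ω_n√(1 − ζ²) = 25.06 × √(1 − 0.197) = 22.45 rad/s.
f_d = ω_d/(2π) = 3.573 Hz.

3.57 Hz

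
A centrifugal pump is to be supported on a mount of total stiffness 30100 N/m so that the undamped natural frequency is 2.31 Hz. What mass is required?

143 kg

ω_n = 2πf_n = 2π × 2.31 = 14.51 rad/s.
m = k/ω_n² = 30100/14.51² = 30100/210.7 = 142.9 kg.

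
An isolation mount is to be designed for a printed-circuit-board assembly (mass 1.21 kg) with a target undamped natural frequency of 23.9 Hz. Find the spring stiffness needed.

ω_n = 2πf_n = 2π × 23.9 = 150.2 rad/s.
k = m·ω_n² = 1.21 × 150.2² = 1.21 × 22550 = 27290 N/m.

27300 N/m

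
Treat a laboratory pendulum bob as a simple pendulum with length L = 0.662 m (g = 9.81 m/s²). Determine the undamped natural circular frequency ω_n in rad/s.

For a simple pendulum ω_n = √(g/L) = √(9.81/0.662) = √14.82 = 3.850 rad/s.

3.85 rad/s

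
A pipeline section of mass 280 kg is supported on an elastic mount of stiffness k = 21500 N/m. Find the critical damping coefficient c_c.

c_c = 2√(k·m) = 2√(21500 × 280) = 2 × 2454 = 4907 N·s/m.

4910 N·s/m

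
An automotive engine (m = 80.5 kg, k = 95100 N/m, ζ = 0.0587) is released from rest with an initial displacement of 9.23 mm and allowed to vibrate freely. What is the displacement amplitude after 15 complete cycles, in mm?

0.0362 mm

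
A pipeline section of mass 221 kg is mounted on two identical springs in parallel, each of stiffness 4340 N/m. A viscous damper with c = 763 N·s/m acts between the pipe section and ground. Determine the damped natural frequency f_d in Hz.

0.959 Hz

Parallel springs add: k_eq = 2 × 4340 = 8680 N/m.
ω_n = √(k_eq/m) = √(8680/221) = 6.267 rad/s.
Critical damping c_c = 2√(k_eq·m) = 2√(8680 × 221) = 2770 N·s/m, so ζ = c/c_c = 763/2770 = 0.2754.
ω_d = ω_n√(1 − ζ²) = 6.267 × √(1 − 0.0759) = 6.025 rad/s.
f_d = ω_d/(2π) = 0.9588 Hz.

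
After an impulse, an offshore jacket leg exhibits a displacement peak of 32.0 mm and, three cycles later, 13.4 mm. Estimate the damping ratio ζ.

Logarithmic decrement δ = (1/n)·ln(x₀/x_n) = (1/3)·ln(32.0/13.4) = (1/3)·ln(2.388) = 0.2902.
ζ = δ/√(4π² + δ²) = 0.2902/√(39.48 + 0.0842) = 0.2902/6.290 = 0.04613.

0.0461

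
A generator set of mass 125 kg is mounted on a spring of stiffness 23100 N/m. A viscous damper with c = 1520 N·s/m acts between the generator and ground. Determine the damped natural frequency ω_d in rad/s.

12.2 rad/s

ω_n = √(k/m) = √(23100/125) = 13.59 rad/s.
Critical damping c_c = 2√(k·m) = 2√(23100 × 125) = 3399 N·s/m, so ζ = c/c_c = 1520/3399 = 0.4473.
ω_d = ω_n√(1 − ζ²) = 13.59 × √(1 − 0.200) = 12.16 rad/s.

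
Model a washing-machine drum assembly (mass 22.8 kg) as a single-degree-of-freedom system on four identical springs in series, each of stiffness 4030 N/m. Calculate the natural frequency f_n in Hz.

Series springs: 1/k_eq = 4/4030, so k_eq = 4030/4 = 1008 N/m.
ω_n = √(k_eq/m) = √(1008/22.8) = √44.19 = 6.647 rad/s.
f_n = ω_n/(2π) = 6.647/6.283 = 1.058 Hz.

1.06 Hz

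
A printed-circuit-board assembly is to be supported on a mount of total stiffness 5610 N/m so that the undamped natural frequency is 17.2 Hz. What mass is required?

0.480 kg

ω_n = 2πf_n = 2π × 17.2 = 108.1 rad/s.
m = k/ω_n² = 5610/108.1² = 5610/11680 = 0.4803 kg.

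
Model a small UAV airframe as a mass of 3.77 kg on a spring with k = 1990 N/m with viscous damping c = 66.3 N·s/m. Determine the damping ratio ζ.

ω_n = √(k/m) = √(1990/3.77) = 22.98 rad/s.
Critical damping c_c = 2√(k·m) = 2√(1990 × 3.77) = 173.2 N·s/m, so ζ = c/c_c = 66.3/173.2 = 0.3827.

0.383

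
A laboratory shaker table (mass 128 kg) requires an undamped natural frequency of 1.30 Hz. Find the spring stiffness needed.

ω_n = 2πf_n = 2π × 1.30 = 8.168 rad/s.
k = m·ω_n² = 128 × 8.168² = 128 × 66.72 = 8540 N/m.

8540 N/m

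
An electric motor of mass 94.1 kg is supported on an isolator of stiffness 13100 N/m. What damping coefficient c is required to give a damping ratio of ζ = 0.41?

910 N·s/m

c_c = 2√(k·m) = 2√(13100 × 94.1) = 2221 N·s/m.
c = ζ·c_c = 0.41 × 2221 = 910.4 N·s/m.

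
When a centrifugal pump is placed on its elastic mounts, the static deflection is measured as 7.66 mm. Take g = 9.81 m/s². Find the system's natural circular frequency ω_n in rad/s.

35.8 rad/s

ω_n = √(g/δ_st) = √(9.81/0.00766) = √1281 = 35.79 rad/s.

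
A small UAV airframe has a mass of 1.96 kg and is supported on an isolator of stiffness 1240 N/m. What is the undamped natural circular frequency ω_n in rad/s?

ω_n = √(k/m) = √(1240/1.96) = √632.7 = 25.15 rad/s.

25.2 rad/s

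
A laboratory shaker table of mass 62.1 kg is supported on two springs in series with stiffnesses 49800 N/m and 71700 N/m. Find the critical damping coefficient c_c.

Series springs: 1/k_eq = 1/49800 + 1/71700 = 3.403×10^-5, so k_eq = 29390 N/m.
c_c = 2√(k_eq·m) = 2√(29390 × 62.1) = 2 × 1351 = 2702 N·s/m.

2700 N·s/m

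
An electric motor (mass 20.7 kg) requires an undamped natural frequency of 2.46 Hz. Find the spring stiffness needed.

ω_n = 2πf_n = 2π × 2.46 = 15.46 rad/s.
k = m·ω_n² = 20.7 × 15.46² = 20.7 × 238.9 = 4945 N/m.

4950 N/m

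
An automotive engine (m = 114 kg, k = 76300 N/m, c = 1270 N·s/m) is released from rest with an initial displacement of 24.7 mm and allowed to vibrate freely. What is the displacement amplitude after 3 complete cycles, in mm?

0.387 mm

ζ = c/(2√(km)) = 1270/(2√(76300 × 114)) = 1270/5899 = 0.2153.
Logarithmic decrement δ = 2πζ/√(1 − ζ²) = 2π × 0.2153/√(1 − 0.0464) = 1.385.
After n cycles, x_n/x₀ = e^(−nδ), so x_3 = 24.7 × e^(−3 × 1.385) = 24.7 × 0.01567 = 0.3871 mm.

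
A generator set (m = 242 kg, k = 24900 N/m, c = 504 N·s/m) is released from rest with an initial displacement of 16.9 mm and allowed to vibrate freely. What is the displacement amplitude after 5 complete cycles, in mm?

0.660 mm

ζ = c/(2√(km)) = 504/(2√(24900 × 242)) = 504/4910 = 0.1027.
Logarithmic decrement δ = 2πζ/√(1 − ζ²) = 2π × 0.1027/√(1 − 0.0105) = 0.6484.
After n cycles, x_n/x₀ = e^(−nδ), so x_5 = 16.9 × e^(−5 × 0.6484) = 16.9 × 0.03908 = 0.6604 mm.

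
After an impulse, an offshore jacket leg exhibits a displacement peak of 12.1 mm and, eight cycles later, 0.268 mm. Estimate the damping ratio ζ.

0.0756

Logarithmic decrement δ = (1/n)·ln(x₀/x_n) = (1/8)·ln(12.1/0.268) = (1/8)·ln(45.15) = 0.4762.
ζ = δ/√(4π² + δ²) = 0.4762/√(39.48 + 0.227) = 0.4762/6.301 = 0.07558.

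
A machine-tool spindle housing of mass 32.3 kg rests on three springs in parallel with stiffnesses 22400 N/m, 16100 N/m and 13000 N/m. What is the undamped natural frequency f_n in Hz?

Parallel springs add: k_eq = 22400 + 16100 + 13000 = 51500 N/m.
ω_n = √(k_eq/m) = √(51500/32.3) = √1594 = 39.93 rad/s.
f_n = ω_n/(2π) = 39.93/6.283 = 6.355 Hz.

6.36 Hz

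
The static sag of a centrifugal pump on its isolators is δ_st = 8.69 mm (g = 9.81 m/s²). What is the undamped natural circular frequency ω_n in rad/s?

ω_n = √(g/δ_st) = √(9.81/0.00869) = √1129 = 33.60 rad/s.

33.6 rad/s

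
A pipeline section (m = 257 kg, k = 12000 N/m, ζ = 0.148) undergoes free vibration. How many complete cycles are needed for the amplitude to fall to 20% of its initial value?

2 cycles

Logarithmic decrement δ = 2πζ/√(1 − ζ²) = 2π × 0.1480/√(1 − 0.0219) = 0.9403.
x_n/x₀ = e^(−nδ) ≤ 0.2; take ln: n ≥ ln(1/0.2)/δ = 1.609/0.9403 = 1.712.
So 2 complete cycles are required.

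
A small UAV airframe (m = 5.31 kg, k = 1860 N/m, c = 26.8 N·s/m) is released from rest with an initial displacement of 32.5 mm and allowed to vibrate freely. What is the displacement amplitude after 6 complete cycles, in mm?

0.192 mm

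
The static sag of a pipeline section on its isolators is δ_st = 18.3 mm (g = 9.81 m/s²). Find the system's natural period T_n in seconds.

0.271 s

ω_n = √(g/δ_st) = √(9.81/0.0183) = √536.1 = 23.15 rad/s.
T_n = 2π/ω_n = 6.283/23.15 = 0.2714 s.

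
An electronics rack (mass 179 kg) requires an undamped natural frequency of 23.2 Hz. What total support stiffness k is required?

3800000 N/m

ω_n = 2πf_n = 2π × 23.2 = 145.8 rad/s.
k = m·ω_n² = 179 × 145.8² = 179 × 21250 = 3804000 N/m.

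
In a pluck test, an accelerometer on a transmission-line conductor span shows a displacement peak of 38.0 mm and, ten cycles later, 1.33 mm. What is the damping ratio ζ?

0.0533

Logarithmic decrement δ = (1/n)·ln(x₀/x_n) = (1/10)·ln(38.0/1.33) = (1/10)·ln(28.57) = 0.3352.
ζ = δ/√(4π² + δ²) = 0.3352/√(39.48 + 0.112) = 0.3352/6.292 = 0.05328.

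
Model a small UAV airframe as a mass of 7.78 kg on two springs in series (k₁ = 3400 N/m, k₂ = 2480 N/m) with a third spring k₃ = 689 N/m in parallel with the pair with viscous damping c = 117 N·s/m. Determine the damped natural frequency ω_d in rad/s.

14.7 rad/s

Series pair: k_s = k₁k₂/(k₁+k₂) = (3400)(2480)/(3400 + 2480) = 1434 N/m. In parallel with k₃: k_eq = 1434 + 689 = 2123 N/m.
ω_n = √(k_eq/m) = √(2123/7.78) = 16.52 rad/s.
Critical damping c_c = 2√(k_eq·m) = 2√(2123 × 7.78) = 257.0 N·s/m, so ζ = c/c_c = 117/257.0 = 0.4552.
ω_d = ω_n√(1 − ζ²) = 16.52 × √(1 − 0.207) = 14.71 rad/s.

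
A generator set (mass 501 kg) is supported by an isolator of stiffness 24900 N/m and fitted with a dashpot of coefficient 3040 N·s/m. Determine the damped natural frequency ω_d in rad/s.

6.36 rad/s

ω_n = √(k/m) = √(24900/501) = 7.050 rad/s.
Critical damping c_c = 2√(k·m) = 2√(24900 × 501) = 7064 N·s/m, so ζ = c/c_c = 3040/7064 = 0.4304.
ω_d = ω_n√(1 − ζ²) = 7.050 × √(1 − 0.185) = 6.364 rad/s.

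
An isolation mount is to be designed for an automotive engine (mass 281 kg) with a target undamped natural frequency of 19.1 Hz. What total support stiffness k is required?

4050000 N/m

ω_n = 2πf_n = 2π × 19.1 = 120.0 rad/s.
k = m·ω_n² = 281 × 120.0² = 281 × 14400 = 4047000 N/m.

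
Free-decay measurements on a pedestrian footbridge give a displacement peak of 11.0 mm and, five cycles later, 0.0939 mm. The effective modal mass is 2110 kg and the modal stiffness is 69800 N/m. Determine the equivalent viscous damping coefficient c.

Logarithmic decrement δ = (1/n)·ln(x₀/x_n) = (1/5)·ln(11.0/0.0939) = (1/5)·ln(117.1) = 0.9527.
ζ = δ/√(4π² + δ²) = 0.9527/√(39.48 + 0.908) = 0.9527/6.355 = 0.1499.
c = ζ · 2√(km) = 0.1499 × 2√(69800 × 2110) = 0.1499 × 24270 = 3639 N·s/m.

3640 N·s/m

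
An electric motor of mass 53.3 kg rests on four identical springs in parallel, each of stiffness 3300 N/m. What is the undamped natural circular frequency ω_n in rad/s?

Parallel springs add: k_eq = 4 × 3300 = 13200 N/m.
ω_n = √(k_eq/m) = √(13200/53.3) = √247.7 = 15.74 rad/s.

15.7 rad/s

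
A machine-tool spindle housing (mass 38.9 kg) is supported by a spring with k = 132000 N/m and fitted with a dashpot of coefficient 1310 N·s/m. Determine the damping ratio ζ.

0.289

ω_n = √(k/m) = √(132000/38.9) = 58.25 rad/s.
Critical damping c_c = 2√(k·m) = 2√(132000 × 38.9) = 4532 N·s/m, so ζ = c/c_c = 1310/4532 = 0.2891.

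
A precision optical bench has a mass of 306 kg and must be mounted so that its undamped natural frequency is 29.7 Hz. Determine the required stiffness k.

10700000 N/m

ω_n = 2πf_n = 2π × 29.7 = 186.6 rad/s.
k = m·ω_n² = 306 × 186.6² = 306 × 34820 = 10660000 N/m.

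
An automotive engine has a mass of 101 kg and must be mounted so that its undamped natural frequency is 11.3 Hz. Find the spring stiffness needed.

ω_n = 2πf_n = 2π × 11.3 = 71.00 rad/s.
k = m·ω_n² = 101 × 71.00² = 101 × 5041 = 509100 N/m.

509000 N/m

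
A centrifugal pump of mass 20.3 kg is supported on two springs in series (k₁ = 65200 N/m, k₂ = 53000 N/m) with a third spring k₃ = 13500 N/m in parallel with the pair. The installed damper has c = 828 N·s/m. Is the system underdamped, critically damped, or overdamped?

underdamped

Series pair: k_s = k₁k₂/(k₁+k₂) = (65200)(53000)/(65200 + 53000) = 29240 N/m. In parallel with k₃: k_eq = 29240 + 13500 = 42740 N/m.
c_c = 2√(k_eq·m) = 1863 N·s/m; ζ = c/c_c = 828/1863 = 0.444.
Since ζ < 1 the system is underdamped.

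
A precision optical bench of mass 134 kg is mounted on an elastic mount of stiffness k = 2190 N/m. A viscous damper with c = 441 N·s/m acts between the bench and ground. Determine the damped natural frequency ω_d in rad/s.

ω_n = √(k/m) = √(2190/134) = 4.043 rad/s.
Critical damping c_c = 2√(k·m) = 2√(2190 × 134) = 1083 N·s/m, so ζ = c/c_c = 441/1083 = 0.4070.
ω_d = ω_n√(1 − ζ²) = 4.043 × √(1 − 0.166) = 3.693 rad/s.

3.69 rad/s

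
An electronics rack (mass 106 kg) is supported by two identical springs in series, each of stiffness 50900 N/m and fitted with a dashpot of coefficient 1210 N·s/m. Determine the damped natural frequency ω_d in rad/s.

Series springs: 1/k_eq = 2/50900, so k_eq = 50900/2 = 25450 N/m.
ω_n = √(k_eq/m) = √(25450/106) = 15.49 rad/s.
Critical damping c_c = 2√(k_eq·m) = 2√(25450 × 106) = 3285 N·s/m, so ζ = c/c_c = 1210/3285 = 0.3683.
ω_d = ω_n√(1 − ζ²) = 15.49 × √(1 − 0.136) = 14.41 rad/s.

14.4 rad/s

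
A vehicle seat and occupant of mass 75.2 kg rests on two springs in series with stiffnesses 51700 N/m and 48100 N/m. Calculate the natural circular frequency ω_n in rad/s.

18.2 rad/s

Series springs: 1/k_eq = 1/51700 + 1/48100 = 4.013×10^-5, so k_eq = 24920 N/m.
ω_n = √(k_eq/m) = √(24920/75.2) = √331.4 = 18.20 rad/s.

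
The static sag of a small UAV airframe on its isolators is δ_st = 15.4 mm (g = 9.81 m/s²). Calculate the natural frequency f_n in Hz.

4.02 Hz

ω_n = √(g/δ_st) = √(9.81/0.0154) = √637.0 = 25.24 rad/s.
f_n = ω_n/(2π) = 25.24/6.283 = 4.017 Hz.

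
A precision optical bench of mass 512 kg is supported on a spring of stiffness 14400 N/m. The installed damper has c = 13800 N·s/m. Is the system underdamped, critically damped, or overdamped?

overdamped

c_c = 2√(k·m) = 5431 N·s/m; ζ = c/c_c = 13800/5431 = 2.54.
Since ζ > 1 the system is overdamped.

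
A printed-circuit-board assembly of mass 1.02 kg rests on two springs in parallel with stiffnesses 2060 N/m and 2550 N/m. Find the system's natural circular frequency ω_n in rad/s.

67.2 rad/s

Parallel springs add: k_eq = 2060 + 2550 = 4610 N/m.
ω_n = √(k_eq/m) = √(4610/1.02) = √4520 = 67.23 rad/s.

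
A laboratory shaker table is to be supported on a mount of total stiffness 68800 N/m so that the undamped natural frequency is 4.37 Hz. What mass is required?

ω_n = 2πf_n = 2π × 4.37 = 27.46 rad/s.
m = k/ω_n² = 68800/27.46² = 68800/753.9 = 91.26 kg.

91.3 kg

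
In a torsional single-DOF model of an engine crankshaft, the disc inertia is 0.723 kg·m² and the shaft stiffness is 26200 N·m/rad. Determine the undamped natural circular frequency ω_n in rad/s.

190 rad/s

ω_n = √(k_t/J) = √(26200/0.723) = √36240 = 190.4 rad/s.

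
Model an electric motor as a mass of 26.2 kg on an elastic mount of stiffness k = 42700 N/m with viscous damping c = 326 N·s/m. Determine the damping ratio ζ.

0.154

ω_n = √(k/m) = √(42700/26.2) = 40.37 rad/s.
Critical damping c_c = 2√(k·m) = 2√(42700 × 26.2) = 2115 N·s/m, so ζ = c/c_c = 326/2115 = 0.1541.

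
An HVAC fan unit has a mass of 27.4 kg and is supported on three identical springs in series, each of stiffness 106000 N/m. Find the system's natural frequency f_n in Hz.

5.72 Hz

Series springs: 1/k_eq = 3/106000, so k_eq = 106000/3 = 35330 N/m.
ω_n = √(k_eq/m) = √(35330/27.4) = √1290 = 35.91 rad/s.
f_n = ω_n/(2π) = 35.91/6.283 = 5.715 Hz.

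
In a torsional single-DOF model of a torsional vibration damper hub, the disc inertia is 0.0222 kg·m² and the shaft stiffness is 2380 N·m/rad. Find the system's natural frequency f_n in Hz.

ω_n = √(k_t/J) = √(2380/0.0222) = √107200 = 327.4 rad/s.
f_n = ω_n/(2π) = 327.4/6.283 = 52.11 Hz.

52.1 Hz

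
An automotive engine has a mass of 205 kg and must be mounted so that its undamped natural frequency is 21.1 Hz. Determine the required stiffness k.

ω_n = 2πf_n = 2π × 21.1 = 132.6 rad/s.
k = m·ω_n² = 205 × 132.6² = 205 × 17580 = 3603000 N/m.

3600000 N/m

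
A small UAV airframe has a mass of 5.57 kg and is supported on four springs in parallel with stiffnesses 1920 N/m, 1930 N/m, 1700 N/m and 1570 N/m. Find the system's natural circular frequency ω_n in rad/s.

Parallel springs add: k_eq = 1920 + 1930 + 1700 + 1570 = 7120 N/m.
ω_n = √(k_eq/m) = √(7120/5.57) = √1278 = 35.75 rad/s.

35.8 rad/s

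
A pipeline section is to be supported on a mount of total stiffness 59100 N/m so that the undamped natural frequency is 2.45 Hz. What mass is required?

249 kg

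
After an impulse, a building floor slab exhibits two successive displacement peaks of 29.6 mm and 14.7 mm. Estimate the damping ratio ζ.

Logarithmic decrement δ = (1/n)·ln(x₀/x_n) = (1/1)·ln(29.6/14.7) = (1/1)·ln(2.014) = 0.6999.
ζ = δ/√(4π² + δ²) = 0.6999/√(39.48 + 0.490) = 0.6999/6.322 = 0.1107.

0.111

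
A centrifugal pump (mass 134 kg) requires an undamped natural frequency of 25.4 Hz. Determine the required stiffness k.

3410000 N/m

ω_n = 2πf_n = 2π × 25.4 = 159.6 rad/s.
k = m·ω_n² = 134 × 159.6² = 134 × 25470 = 3413000 N/m.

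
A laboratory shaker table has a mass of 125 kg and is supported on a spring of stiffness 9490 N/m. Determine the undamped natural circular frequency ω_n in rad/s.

8.71 rad/s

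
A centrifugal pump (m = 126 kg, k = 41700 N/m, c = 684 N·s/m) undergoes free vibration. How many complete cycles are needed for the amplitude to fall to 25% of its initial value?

ζ = c/(2√(km)) = 684/(2√(41700 × 126)) = 684/4584 = 0.1492.
Logarithmic decrement δ = 2πζ/√(1 − ζ²) = 2π × 0.1492/√(1 − 0.0223) = 0.9481.
x_n/x₀ = e^(−nδ) ≤ 0.25; take ln: n ≥ ln(1/0.25)/δ = 1.386/0.9481 = 1.462.
So 2 complete cycles are required.

2 cycles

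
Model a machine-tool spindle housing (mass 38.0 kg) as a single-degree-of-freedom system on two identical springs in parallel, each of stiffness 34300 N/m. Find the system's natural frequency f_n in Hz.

6.76 Hz

Parallel springs add: k_eq = 2 × 34300 = 68600 N/m.
ω_n = √(k_eq/m) = √(68600/38.0) = √1805 = 42.49 rad/s.
f_n = ω_n/(2π) = 42.49/6.283 = 6.762 Hz.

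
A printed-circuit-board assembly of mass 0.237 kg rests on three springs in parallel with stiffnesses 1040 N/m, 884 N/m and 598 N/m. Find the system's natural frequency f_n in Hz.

Parallel springs add: k_eq = 1040 + 884 + 598 = 2522 N/m.
ω_n = √(k_eq/m) = √(2522/0.237) = √10640 = 103.2 rad/s.
f_n = ω_n/(2π) = 103.2/6.283 = 16.42 Hz.

16.4 Hz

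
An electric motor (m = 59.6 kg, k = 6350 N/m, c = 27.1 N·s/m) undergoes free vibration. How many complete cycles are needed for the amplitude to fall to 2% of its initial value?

29 cycles

ζ = c/(2√(km)) = 27.1/(2√(6350 × 59.6)) = 27.1/1230 = 0.02203.
Logarithmic decrement δ = 2πζ/√(1 − ζ²) = 2π × 0.02203/√(1 − 0.000485) = 0.1384.
x_n/x₀ = e^(−nδ) ≤ 0.02; take ln: n ≥ ln(1/0.02)/δ = 3.912/0.1384 = 28.26.
So 29 complete cycles are required.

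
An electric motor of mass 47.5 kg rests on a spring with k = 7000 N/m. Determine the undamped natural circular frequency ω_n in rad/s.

12.1 rad/s

ω_n = √(k/m) = √(7000/47.5) = √147.4 = 12.14 rad/s.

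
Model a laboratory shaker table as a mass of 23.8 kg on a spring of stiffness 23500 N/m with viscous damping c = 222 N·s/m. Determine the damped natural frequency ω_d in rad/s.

ω_n = √(k/m) = √(23500/23.8) = 31.42 rad/s.
Critical damping c_c = 2√(k·m) = 2√(23500 × 23.8) = 1496 N·s/m, so ζ = c/c_c = 222/1496 = 0.1484.
ω_d = ω_n√(1 − ζ²) = 31.42 × √(1 − 0.0220) = 31.07 rad/s.

31.1 rad/s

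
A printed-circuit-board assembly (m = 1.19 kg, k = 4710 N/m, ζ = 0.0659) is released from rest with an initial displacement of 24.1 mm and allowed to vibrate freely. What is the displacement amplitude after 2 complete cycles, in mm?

Logarithmic decrement δ = 2πζ/√(1 − ζ²) = 2π × 0.06590/√(1 − 0.00434) = 0.4150.
After n cycles, x_n/x₀ = e^(−nδ), so x_2 = 24.1 × e^(−2 × 0.4150) = 24.1 × 0.4361 = 10.51 mm.

10.5 mm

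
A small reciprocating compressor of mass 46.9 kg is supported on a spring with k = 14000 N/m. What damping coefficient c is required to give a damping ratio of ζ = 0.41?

c_c = 2√(k·m) = 2√(14000 × 46.9) = 1621 N·s/m.
c = ζ·c_c = 0.41 × 1621 = 664.5 N·s/m.

664 N·s/m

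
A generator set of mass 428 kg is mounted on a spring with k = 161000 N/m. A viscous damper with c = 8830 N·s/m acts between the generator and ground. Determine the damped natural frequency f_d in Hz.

ω_n = √(k/m) = √(161000/428) = 19.40 rad/s.
Critical damping c_c = 2√(k·m) = 2√(161000 × 428) = 16600 N·s/m, so ζ = c/c_c = 8830/16600 = 0.5319.
ω_d = ω_n√(1 − ζ²) = 19.40 × √(1 − 0.283) = 16.42 rad/s.
f_d = ω_d/(2π) = 2.614 Hz.

2.61 Hz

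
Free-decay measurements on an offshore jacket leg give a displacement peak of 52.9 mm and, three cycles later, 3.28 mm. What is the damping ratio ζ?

Logarithmic decrement δ = (1/n)·ln(x₀/x_n) = (1/3)·ln(52.9/3.28) = (1/3)·ln(16.13) = 0.9269.
ζ = δ/√(4π² + δ²) = 0.9269/√(39.48 + 0.859) = 0.9269/6.351 = 0.1459.

0.146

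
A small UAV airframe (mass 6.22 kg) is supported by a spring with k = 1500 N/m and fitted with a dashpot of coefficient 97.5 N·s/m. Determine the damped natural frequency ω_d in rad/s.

ω_n = √(k/m) = √(1500/6.22) = 15.53 rad/s.
Critical damping c_c = 2√(k·m) = 2√(1500 × 6.22) = 193.2 N·s/m, so ζ = c/c_c = 97.5/193.2 = 0.5047.
ω_d = ω_n√(1 − ζ²) = 15.53 × √(1 − 0.255) = 13.41 rad/s.

13.4 rad/s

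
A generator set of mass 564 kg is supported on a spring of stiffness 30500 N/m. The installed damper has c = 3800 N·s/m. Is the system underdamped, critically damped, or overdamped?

c_c = 2√(k·m) = 8295 N·s/m; ζ = c/c_c = 3800/8295 = 0.458.
Since ζ < 1 the system is underdamped.

underdamped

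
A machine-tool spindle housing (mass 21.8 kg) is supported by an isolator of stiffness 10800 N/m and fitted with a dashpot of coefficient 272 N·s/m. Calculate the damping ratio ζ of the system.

0.280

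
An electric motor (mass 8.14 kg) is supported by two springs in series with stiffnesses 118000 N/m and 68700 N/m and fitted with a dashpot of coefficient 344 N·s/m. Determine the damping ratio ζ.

0.289

Series springs: 1/k_eq = 1/118000 + 1/68700 = 2.303×10^-5, so k_eq = 43420 N/m.
ω_n = √(k_eq/m) = √(43420/8.14) = 73.04 rad/s.
Critical damping c_c = 2√(k_eq·m) = 2√(43420 × 8.14) = 1189 N·s/m, so ζ = c/c_c = 344/1189 = 0.2893.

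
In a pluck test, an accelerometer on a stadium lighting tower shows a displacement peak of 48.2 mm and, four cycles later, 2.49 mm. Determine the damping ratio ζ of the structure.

0.117

Logarithmic decrement δ = (1/n)·ln(x₀/x_n) = (1/4)·ln(48.2/2.49) = (1/4)·ln(19.36) = 0.7408.
ζ = δ/√(4π² + δ²) = 0.7408/√(39.48 + 0.549) = 0.7408/6.327 = 0.1171.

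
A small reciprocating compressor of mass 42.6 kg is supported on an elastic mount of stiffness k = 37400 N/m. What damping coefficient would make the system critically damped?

c_c = 2√(k·m) = 2√(37400 × 42.6) = 2 × 1262 = 2524 N·s/m.

2520 N·s/m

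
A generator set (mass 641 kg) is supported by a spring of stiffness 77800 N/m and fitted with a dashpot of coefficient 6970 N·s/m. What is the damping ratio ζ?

0.493

ω_n = √(k/m) = √(77800/641) = 11.02 rad/s.
Critical damping c_c = 2√(k·m) = 2√(77800 × 641) = 14120 N·s/m, so ζ = c/c_c = 6970/14120 = 0.4935.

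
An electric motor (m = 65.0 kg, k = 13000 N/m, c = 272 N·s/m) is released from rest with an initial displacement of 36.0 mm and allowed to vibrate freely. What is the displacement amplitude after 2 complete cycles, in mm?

5.49 mm

ζ = c/(2√(km)) = 272/(2√(13000 × 65.0)) = 272/1838 = 0.1479.
Logarithmic decrement δ = 2πζ/√(1 − ζ²) = 2π × 0.1479/√(1 − 0.0219) = 0.9399.
After n cycles, x_n/x₀ = e^(−nδ), so x_2 = 36.0 × e^(−2 × 0.9399) = 36.0 × 0.1526 = 5.494 mm.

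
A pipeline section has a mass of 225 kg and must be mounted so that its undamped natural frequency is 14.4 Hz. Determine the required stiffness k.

1840000 N/m

ω_n = 2πf_n = 2π × 14.4 = 90.48 rad/s.
k = m·ω_n² = 225 × 90.48² = 225 × 8186 = 1842000 N/m.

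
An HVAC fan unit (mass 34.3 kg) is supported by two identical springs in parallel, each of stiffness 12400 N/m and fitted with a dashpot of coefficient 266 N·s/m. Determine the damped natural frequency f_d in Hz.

4.23 Hz

Parallel springs add: k_eq = 2 × 12400 = 24800 N/m.
ω_n = √(k_eq/m) = √(24800/34.3) = 26.89 rad/s.
Critical damping c_c = 2√(k_eq·m) = 2√(24800 × 34.3) = 1845 N·s/m, so ζ = c/c_c = 266/1845 = 0.1442.
ω_d = ω_n√(1 − ζ²) = 26.89 × √(1 − 0.0208) = 26.61 rad/s.
f_d = ω_d/(2π) = 4.235 Hz.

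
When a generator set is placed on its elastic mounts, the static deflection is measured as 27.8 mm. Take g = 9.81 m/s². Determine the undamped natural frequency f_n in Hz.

ω_n = √(g/δ_st) = √(9.81/0.0278) = √352.9 = 18.79 rad/s.
f_n = ω_n/(2π) = 18.79/6.283 = 2.990 Hz.

2.99 Hz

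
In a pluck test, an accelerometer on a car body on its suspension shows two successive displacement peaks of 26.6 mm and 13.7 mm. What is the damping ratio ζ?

Logarithmic decrement δ = (1/n)·ln(x₀/x_n) = (1/1)·ln(26.6/13.7) = (1/1)·ln(1.942) = 0.6635.
ζ = δ/√(4π² + δ²) = 0.6635/√(39.48 + 0.440) = 0.6635/6.318 = 0.1050.

0.105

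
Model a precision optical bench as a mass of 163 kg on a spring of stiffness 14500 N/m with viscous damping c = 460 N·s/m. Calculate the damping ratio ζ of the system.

0.150

ω_n = √(k/m) = √(14500/163) = 9.432 rad/s.
Critical damping c_c = 2√(k·m) = 2√(14500 × 163) = 3075 N·s/m, so ζ = c/c_c = 460/3075 = 0.1496.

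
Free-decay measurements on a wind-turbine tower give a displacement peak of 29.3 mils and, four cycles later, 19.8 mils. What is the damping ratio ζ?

0.0156

Logarithmic decrement δ = (1/n)·ln(x₀/x_n) = (1/4)·ln(29.3/19.8) = (1/4)·ln(1.480) = 0.09798.
ζ = δ/√(4π² + δ²) = 0.09798/√(39.48 + 0.00960) = 0.09798/6.284 = 0.01559.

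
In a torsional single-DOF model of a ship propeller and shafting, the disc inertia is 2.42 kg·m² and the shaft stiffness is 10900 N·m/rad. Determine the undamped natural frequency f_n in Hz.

ω_n = √(k_t/J) = √(10900/2.42) = √4504 = 67.11 rad/s.
f_n = ω_n/(2π) = 67.11/6.283 = 10.68 Hz.

10.7 Hz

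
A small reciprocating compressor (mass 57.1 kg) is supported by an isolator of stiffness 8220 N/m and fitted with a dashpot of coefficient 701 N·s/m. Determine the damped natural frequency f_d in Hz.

ω_n = √(k/m) = √(8220/57.1) = 12.00 rad/s.
Critical damping c_c = 2√(k·m) = 2√(8220 × 57.1) = 1370 N·s/m, so ζ = c/c_c = 701/1370 = 0.5116.
ω_d = ω_n√(1 − ζ²) = 12.00 × √(1 − 0.262) = 10.31 rad/s.
f_d = ω_d/(2π) = 1.641 Hz.

1.64 Hz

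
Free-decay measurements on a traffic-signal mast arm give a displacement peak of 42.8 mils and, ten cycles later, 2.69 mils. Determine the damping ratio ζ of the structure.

0.0440

Logarithmic decrement δ = (1/n)·ln(x₀/x_n) = (1/10)·ln(42.8/2.69) = (1/10)·ln(15.91) = 0.2767.
ζ = δ/√(4π² + δ²) = 0.2767/√(39.48 + 0.0766) = 0.2767/6.289 = 0.04400.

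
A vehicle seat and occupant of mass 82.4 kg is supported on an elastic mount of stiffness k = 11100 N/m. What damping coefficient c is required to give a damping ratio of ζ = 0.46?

880 N·s/m

c_c = 2√(k·m) = 2√(11100 × 82.4) = 1913 N·s/m.
c = ζ·c_c = 0.46 × 1913 = 879.9 N·s/m.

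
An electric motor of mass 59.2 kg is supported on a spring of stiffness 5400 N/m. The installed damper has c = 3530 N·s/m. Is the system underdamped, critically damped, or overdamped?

c_c = 2√(k·m) = 1131 N·s/m; ζ = c/c_c = 3530/1131 = 3.12.
Since ζ > 1 the system is overdamped.

overdamped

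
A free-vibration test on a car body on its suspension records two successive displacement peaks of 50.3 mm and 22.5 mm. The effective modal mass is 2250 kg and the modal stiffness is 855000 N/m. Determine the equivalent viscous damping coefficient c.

11100 N·s/m

Logarithmic decrement δ = (1/n)·ln(x₀/x_n) = (1/1)·ln(50.3/22.5) = (1/1)·ln(2.236) = 0.8045.
ζ = δ/√(4π² + δ²) = 0.8045/√(39.48 + 0.647) = 0.8045/6.334 = 0.1270.
c = ζ · 2√(km) = 0.1270 × 2√(855000 × 2250) = 0.1270 × 87720 = 11140 N·s/m.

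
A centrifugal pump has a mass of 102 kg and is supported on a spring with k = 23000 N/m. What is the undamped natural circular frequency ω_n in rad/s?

ω_n = √(k/m) = √(23000/102) = √225.5 = 15.02 rad/s.

15.0 rad/s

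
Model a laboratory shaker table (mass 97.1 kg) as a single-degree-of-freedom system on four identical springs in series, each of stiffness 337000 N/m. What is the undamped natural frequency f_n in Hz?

4.69 Hz

Series springs: 1/k_eq = 4/337000, so k_eq = 337000/4 = 84250 N/m.
ω_n = √(k_eq/m) = √(84250/97.1) = √867.7 = 29.46 rad/s.
f_n = ω_n/(2π) = 29.46/6.283 = 4.688 Hz.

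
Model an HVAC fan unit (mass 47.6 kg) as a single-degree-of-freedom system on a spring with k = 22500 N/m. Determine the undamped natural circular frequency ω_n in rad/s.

ω_n = √(k/m) = √(22500/47.6) = √472.7 = 21.74 rad/s.

21.7 rad/s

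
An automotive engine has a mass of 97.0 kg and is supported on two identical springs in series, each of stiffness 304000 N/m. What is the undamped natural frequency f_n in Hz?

6.30 Hz

Series springs: 1/k_eq = 2/304000, so k_eq = 304000/2 = 152000 N/m.
ω_n = √(k_eq/m) = √(152000/97.0) = √1567 = 39.59 rad/s.
f_n = ω_n/(2π) = 39.59/6.283 = 6.300 Hz.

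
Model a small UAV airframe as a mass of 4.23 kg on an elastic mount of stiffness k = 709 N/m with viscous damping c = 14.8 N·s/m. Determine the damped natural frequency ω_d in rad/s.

ω_n = √(k/m) = √(709.0/4.23) = 12.95 rad/s.
Critical damping c_c = 2√(k·m) = 2√(709.0 × 4.23) = 109.5 N·s/m, so ζ = c/c_c = 14.8/109.5 = 0.1351.
ω_d = ω_n√(1 − ζ²) = 12.95 × √(1 − 0.0183) = 12.83 rad/s.

12.8 rad/s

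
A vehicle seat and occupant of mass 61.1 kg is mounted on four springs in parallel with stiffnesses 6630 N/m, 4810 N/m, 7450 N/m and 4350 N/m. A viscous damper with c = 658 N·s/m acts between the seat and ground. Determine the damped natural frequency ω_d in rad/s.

Parallel springs add: k_eq = 6630 + 4810 + 7450 + 4350 = 23240 N/m.
ω_n = √(k_eq/m) = √(23240/61.1) = 19.50 rad/s.
Critical damping c_c = 2√(k_eq·m) = 2√(23240 × 61.1) = 2383 N·s/m, so ζ = c/c_c = 658/2383 = 0.2761.
ω_d = ω_n√(1 − ζ²) = 19.50 × √(1 − 0.0762) = 18.74 rad/s.

18.7 rad/s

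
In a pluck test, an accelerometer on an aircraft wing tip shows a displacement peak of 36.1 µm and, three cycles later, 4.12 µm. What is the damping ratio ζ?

0.114

Logarithmic decrement δ = (1/n)·ln(x₀/x_n) = (1/3)·ln(36.1/4.12) = (1/3)·ln(8.762) = 0.7235.
ζ = δ/√(4π² + δ²) = 0.7235/√(39.48 + 0.523) = 0.7235/6.325 = 0.1144.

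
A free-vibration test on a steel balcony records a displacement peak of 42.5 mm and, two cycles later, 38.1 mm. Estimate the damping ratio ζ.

Logarithmic decrement δ = (1/n)·ln(x₀/x_n) = (1/2)·ln(42.5/38.1) = (1/2)·ln(1.115) = 0.05464.
ζ = δ/√(4π² + δ²) = 0.05464/√(39.48 + 0.00299) = 0.05464/6.283 = 0.008697.

0.00870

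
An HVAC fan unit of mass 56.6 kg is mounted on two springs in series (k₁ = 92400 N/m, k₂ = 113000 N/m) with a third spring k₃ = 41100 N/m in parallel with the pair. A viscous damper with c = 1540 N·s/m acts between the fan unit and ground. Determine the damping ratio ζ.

Series pair: k_s = k₁k₂/(k₁+k₂) = (92400)(113000)/(92400 + 113000) = 50830 N/m. In parallel with k₃: k_eq = 50830 + 41100 = 91930 N/m.
ω_n = √(k_eq/m) = √(91930/56.6) = 40.30 rad/s.
Critical damping c_c = 2√(k_eq·m) = 2√(91930 × 56.6) = 4562 N·s/m, so ζ = c/c_c = 1540/4562 = 0.3376.

0.338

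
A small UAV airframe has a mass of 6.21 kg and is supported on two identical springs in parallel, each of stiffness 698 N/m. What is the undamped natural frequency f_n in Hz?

Parallel springs add: k_eq = 2 × 698 = 1396 N/m.
ω_n = √(k_eq/m) = √(1396/6.21) = √224.8 = 14.99 rad/s.
f_n = ω_n/(2π) = 14.99/6.283 = 2.386 Hz.

2.39 Hz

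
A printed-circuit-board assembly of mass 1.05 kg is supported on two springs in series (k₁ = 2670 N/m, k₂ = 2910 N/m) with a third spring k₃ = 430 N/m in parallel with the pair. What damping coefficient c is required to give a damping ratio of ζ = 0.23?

Series pair: k_s = k₁k₂/(k₁+k₂) = (2670)(2910)/(2670 + 2910) = 1392 N/m. In parallel with k₃: k_eq = 1392 + 430 = 1822 N/m.
c_c = 2√(k_eq·m) = 2√(1822 × 1.05) = 87.49 N·s/m.
c = ζ·c_c = 0.23 × 87.49 = 20.12 N·s/m.

20.1 N·s/m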